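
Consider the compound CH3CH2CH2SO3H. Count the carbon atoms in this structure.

3

Atom tally by fragment:
  CH3 → C:1 H:3
  CH2 → C:1 H:2
  CH2SO3H → C:1 H:3 S:1 O:3
Element totals:
  C: 3
  H: 8
  O: 3
  S: 1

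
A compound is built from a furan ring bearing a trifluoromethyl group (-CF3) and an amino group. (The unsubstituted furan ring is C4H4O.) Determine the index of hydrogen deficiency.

3

Atom tally by fragment:
  furan ring core → C:4 H:4 O:1
  (− 2 ring H displaced by substituents)
  + CF3 → C:1 F:3
  + NH2 → N:1 H:2
Element totals:
  C: 5
  H: 4
  F: 3
  N: 1
  O: 1
Molecular formula: C5H4F3NO.
DoU = (2C + 2 + N − H − X) / 2 = (2·5 + 2 + 1 − 4 − 3) / 2 = 3.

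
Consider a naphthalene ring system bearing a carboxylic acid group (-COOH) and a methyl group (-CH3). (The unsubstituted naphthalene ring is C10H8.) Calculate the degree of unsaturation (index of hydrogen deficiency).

Atom tally by fragment:
  naphthalene ring system core → C:10 H:8
  (− 2 ring H displaced by substituents)
  + COOH → C:1 H:1 O:2
  + CH3 → C:1 H:3
Element totals:
  C: 12
  H: 10
  O: 2
Molecular formula: C12H10O2.
DoU = (2C + 2 + N − H − X) / 2 = (2·12 + 2 + 0 − 10 − 0) / 2 = 8.

8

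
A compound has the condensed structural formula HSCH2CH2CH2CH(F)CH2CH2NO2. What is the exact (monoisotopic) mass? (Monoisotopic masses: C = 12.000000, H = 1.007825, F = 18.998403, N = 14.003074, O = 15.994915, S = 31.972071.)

Atom tally by fragment:
  HSCH2 → C:1 H:3 S:1
  CH2 → C:1 H:2
  CH2 → C:1 H:2
  CH(F) → C:1 H:1 F:1
  CH2 → C:1 H:2
  CH2NO2 → C:1 H:2 N:1 O:2
Element totals:
  C: 6
  H: 12
  F: 1
  N: 1
  O: 2
  S: 1
Molecular formula: C6H12FNO2S.
  M = 6(12.0) + 12(1.007825) + 18.998403 + 14.003074 + 2(15.994915) + 31.972071
    = 72.000000 + 12.093900 + 18.998403 + 14.003074 + 31.989830 + 31.972071 = 181.057278

181.0573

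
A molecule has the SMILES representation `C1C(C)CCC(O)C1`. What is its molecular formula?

Atom tally by fragment:
  cyclohexane ring core → C:6 H:12
  (− 2 ring H displaced by substituents)
  + CH3 → C:1 H:3
  + OH → O:1 H:1
Element totals:
  C: 7
  H: 14
  O: 1

C7H14O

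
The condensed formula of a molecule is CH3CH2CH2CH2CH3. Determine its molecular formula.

Atom tally by fragment:
  CH3 → C:1 H:3
  CH2 → C:1 H:2
  CH2 → C:1 H:2
  CH2 → C:1 H:2
  CH3 → C:1 H:3
Element totals:
  C: 5
  H: 12

C5H12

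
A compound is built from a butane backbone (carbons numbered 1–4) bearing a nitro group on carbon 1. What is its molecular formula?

Atom tally by fragment:
  O2NCH2 → C:1 H:2 N:1 O:2
  CH2 → C:1 H:2
  CH2 → C:1 H:2
  CH3 → C:1 H:3
Element totals:
  C: 4
  H: 9
  N: 1
  O: 2

C4H9NO2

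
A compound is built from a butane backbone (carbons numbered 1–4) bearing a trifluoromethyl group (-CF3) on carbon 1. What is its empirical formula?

C5H9F3

Atom tally by fragment:
  F3CCH2 → C:2 H:2 F:3
  CH2 → C:1 H:2
  CH2 → C:1 H:2
  CH3 → C:1 H:3
Element totals:
  C: 5
  H: 9
  F: 3
Molecular formula: C5H9F3.
gcd of subscripts (5, 3, 9) = 1, so the empirical formula equals the molecular formula.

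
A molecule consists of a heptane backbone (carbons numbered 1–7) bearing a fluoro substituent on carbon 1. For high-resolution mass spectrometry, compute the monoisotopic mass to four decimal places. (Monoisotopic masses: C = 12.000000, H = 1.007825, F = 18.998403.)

Atom tally by fragment:
  FCH2 → C:1 H:2 F:1
  CH2 → C:1 H:2
  CH2 → C:1 H:2
  CH2 → C:1 H:2
  CH2 → C:1 H:2
  CH2 → C:1 H:2
  CH3 → C:1 H:3
Element totals:
  C: 7
  H: 15
  F: 1
Molecular formula: C7H15F.
  M = 7(12.0) + 15(1.007825) + 18.998403
    = 84.000000 + 15.117375 + 18.998403 = 118.115778

118.1158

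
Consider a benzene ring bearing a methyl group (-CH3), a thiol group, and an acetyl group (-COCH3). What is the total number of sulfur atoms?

Atom tally by fragment:
  benzene ring core → C:6 H:6
  (− 3 ring H displaced by substituents)
  + CH3 → C:1 H:3
  + SH → S:1 H:1
  + COCH3 → C:2 H:3 O:1
Element totals:
  C: 9
  H: 10
  O: 1
  S: 1

1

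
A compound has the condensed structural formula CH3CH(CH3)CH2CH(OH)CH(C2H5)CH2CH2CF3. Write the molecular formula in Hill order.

C11H21F3O

Element totals:
  C: 11
  H: 21
  F: 3
  O: 1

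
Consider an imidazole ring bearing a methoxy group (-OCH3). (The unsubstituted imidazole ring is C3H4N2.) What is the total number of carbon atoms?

4

Atom tally by fragment:
  imidazole ring core → C:3 H:4 N:2
  (− 1 ring H displaced by substituents)
  + OCH3 → C:1 H:3 O:1
Element totals:
  C: 4
  H: 6
  N: 2
  O: 1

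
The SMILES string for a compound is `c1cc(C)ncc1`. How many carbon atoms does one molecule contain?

Atom tally by fragment:
  pyridine ring core → C:5 H:5 N:1
  (− 1 ring H displaced by substituents)
  + CH3 → C:1 H:3
Element totals:
  C: 6
  H: 7
  N: 1

6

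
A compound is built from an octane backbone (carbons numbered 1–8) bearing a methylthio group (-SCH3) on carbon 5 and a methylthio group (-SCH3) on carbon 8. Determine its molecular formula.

C10H22S2

Atom tally by fragment:
  CH3 → C:1 H:3
  CH2 → C:1 H:2
  CH2 → C:1 H:2
  CH2 → C:1 H:2
  CH(SCH3) → C:2 H:4 S:1
  CH2 → C:1 H:2
  CH2 → C:1 H:2
  CH2SCH3 → C:2 H:5 S:1
Element totals:
  C: 10
  H: 22
  S: 2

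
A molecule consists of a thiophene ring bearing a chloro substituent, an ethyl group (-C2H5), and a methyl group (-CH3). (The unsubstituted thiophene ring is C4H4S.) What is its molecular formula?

Atom tally by fragment:
  thiophene ring core → C:4 H:4 S:1
  (− 3 ring H displaced by substituents)
  + Cl → Cl:1
  + C2H5 → C:2 H:5
  + CH3 → C:1 H:3
Element totals:
  C: 7
  H: 9
  Cl: 1
  S: 1

C7H9ClS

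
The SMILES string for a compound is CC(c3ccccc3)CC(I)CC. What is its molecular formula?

C12H17I

Atom tally by fragment:
  CH3 → C:1 H:3
  CH(C6H5) → C:7 H:6
  CH2 → C:1 H:2
  CH(I) → C:1 H:1 I:1
  CH2 → C:1 H:2
  CH3 → C:1 H:3
Element totals:
  C: 12
  H: 17
  I: 1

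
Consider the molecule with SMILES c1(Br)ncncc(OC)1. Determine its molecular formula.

Atom tally by fragment:
  pyrimidine ring core → C:4 H:4 N:2
  (− 2 ring H displaced by substituents)
  + Br → Br:1
  + OCH3 → C:1 H:3 O:1
Element totals:
  C: 5
  H: 5
  Br: 1
  N: 2
  O: 1

C5H5BrN2O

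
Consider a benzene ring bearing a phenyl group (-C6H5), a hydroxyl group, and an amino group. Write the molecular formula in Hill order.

Atom tally by fragment:
  benzene ring core → C:6 H:6
  (− 3 ring H displaced by substituents)
  + C6H5 → C:6 H:5
  + OH → O:1 H:1
  + NH2 → N:1 H:2
Element totals:
  C: 12
  H: 11
  N: 1
  O: 1

C12H11NO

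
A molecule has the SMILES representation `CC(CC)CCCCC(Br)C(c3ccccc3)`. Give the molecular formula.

Atom tally by fragment:
  CH3 → C:1 H:3
  CH(C2H5) → C:3 H:6
  CH2 → C:1 H:2
  CH2 → C:1 H:2
  CH2 → C:1 H:2
  CH2 → C:1 H:2
  CH(Br) → C:1 H:1 Br:1
  CH2C6H5 → C:7 H:7
Element totals:
  C: 16
  H: 25
  Br: 1

C16H25Br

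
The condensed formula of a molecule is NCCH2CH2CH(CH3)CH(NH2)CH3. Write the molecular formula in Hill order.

C7H14N2

Element totals:
  C: 7
  H: 14
  N: 2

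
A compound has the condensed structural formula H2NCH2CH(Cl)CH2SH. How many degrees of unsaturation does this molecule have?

Element totals:
  C: 3
  H: 8
  Cl: 1
  N: 1
  S: 1
Molecular formula: C3H8ClNS.
DoU = (2C + 2 + N − H − X) / 2 = (2·3 + 2 + 1 − 8 − 1) / 2 = 0.

0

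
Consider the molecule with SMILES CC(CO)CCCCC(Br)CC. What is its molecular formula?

Atom tally by fragment:
  CH3 → C:1 H:3
  CH(CH2OH) → C:2 H:4 O:1
  CH2 → C:1 H:2
  CH2 → C:1 H:2
  CH2 → C:1 H:2
  CH2 → C:1 H:2
  CH(Br) → C:1 H:1 Br:1
  CH2 → C:1 H:2
  CH3 → C:1 H:3
Element totals:
  C: 10
  H: 21
  Br: 1
  O: 1

C10H21BrO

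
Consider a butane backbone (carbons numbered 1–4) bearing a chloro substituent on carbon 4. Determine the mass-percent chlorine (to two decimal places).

Atom tally by fragment:
  CH3 → C:1 H:3
  CH2 → C:1 H:2
  CH2 → C:1 H:2
  CH2Cl → C:1 H:2 Cl:1
Element totals:
  C: 4
  H: 9
  Cl: 1
Molecular formula: C4H9Cl.
Molar mass = 92.566 g/mol.
Mass from Cl: 1 × 35.45 = 35.450 g/mol.
%Cl = 35.450 / 92.566 × 100 = 38.30%.

38.30%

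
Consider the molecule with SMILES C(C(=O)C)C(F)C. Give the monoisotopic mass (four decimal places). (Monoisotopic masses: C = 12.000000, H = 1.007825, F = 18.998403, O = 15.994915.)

Atom tally by fragment:
  CH3COCH2 → C:3 H:5 O:1
  CH(F) → C:1 H:1 F:1
  CH3 → C:1 H:3
Element totals:
  C: 5
  H: 9
  F: 1
  O: 1
Molecular formula: C5H9FO.
  M = 5(12.0) + 9(1.007825) + 18.998403 + 15.994915
    = 60.000000 + 9.070425 + 18.998403 + 15.994915 = 104.063743

104.0637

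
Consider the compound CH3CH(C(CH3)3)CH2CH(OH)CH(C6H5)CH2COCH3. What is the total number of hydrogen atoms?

28

Element totals:
  C: 18
  H: 28
  O: 2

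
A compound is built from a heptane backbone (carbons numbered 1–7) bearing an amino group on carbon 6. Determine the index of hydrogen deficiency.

0

Atom tally by fragment:
  CH3 → C:1 H:3
  CH2 → C:1 H:2
  CH2 → C:1 H:2
  CH2 → C:1 H:2
  CH2 → C:1 H:2
  CH(NH2) → C:1 H:3 N:1
  CH3 → C:1 H:3
Element totals:
  C: 7
  H: 17
  N: 1
Molecular formula: C7H17N.
DoU = (2C + 2 + N − H − X) / 2 = (2·7 + 2 + 1 − 17 − 0) / 2 = 0.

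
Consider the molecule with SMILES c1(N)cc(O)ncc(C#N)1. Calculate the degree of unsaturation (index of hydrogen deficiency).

Atom tally by fragment:
  pyridine ring core → C:5 H:5 N:1
  (− 3 ring H displaced by substituents)
  + NH2 → N:1 H:2
  + OH → O:1 H:1
  + CN → C:1 N:1
Element totals:
  C: 6
  H: 5
  N: 3
  O: 1
Molecular formula: C6H5N3O.
DoU = (2C + 2 + N − H − X) / 2 = (2·6 + 2 + 3 − 5 − 0) / 2 = 6.

6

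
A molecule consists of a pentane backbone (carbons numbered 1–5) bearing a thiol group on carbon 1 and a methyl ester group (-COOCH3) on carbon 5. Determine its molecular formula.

Atom tally by fragment:
  HSCH2 → C:1 H:3 S:1
  CH2 → C:1 H:2
  CH2 → C:1 H:2
  CH2 → C:1 H:2
  CH2COOCH3 → C:3 H:5 O:2
Element totals:
  C: 7
  H: 14
  O: 2
  S: 1

C7H14O2S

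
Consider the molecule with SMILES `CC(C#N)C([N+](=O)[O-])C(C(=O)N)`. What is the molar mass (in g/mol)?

Atom tally by fragment:
  CH3 → C:1 H:3
  CH(CN) → C:2 H:1 N:1
  CH(NO2) → C:1 H:1 N:1 O:2
  CH2CONH2 → C:2 H:4 O:1 N:1
Element totals:
  C: 6
  H: 9
  N: 3
  O: 3
Molecular formula: C6H9N3O3.
  M = 6(12.011) + 9(1.008) + 3(14.007) + 3(15.999)
    = 72.066 + 9.072 + 42.021 + 47.997 = 171.156

171.16 g/mol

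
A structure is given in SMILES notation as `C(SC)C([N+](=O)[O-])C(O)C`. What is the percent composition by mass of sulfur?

Atom tally by fragment:
  CH3SCH2 → C:2 H:5 S:1
  CH(NO2) → C:1 H:1 N:1 O:2
  CH(OH) → C:1 H:2 O:1
  CH3 → C:1 H:3
Element totals:
  C: 5
  H: 11
  N: 1
  O: 3
  S: 1
Molecular formula: C5H11NO3S.
Molar mass = 165.207 g/mol.
Mass from S: 1 × 32.06 = 32.060 g/mol.
%S = 32.060 / 165.207 × 100 = 19.41%.

19.41%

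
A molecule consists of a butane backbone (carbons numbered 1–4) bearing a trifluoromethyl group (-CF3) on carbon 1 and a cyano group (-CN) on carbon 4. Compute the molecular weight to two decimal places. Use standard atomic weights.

151.13 g/mol

Atom tally by fragment:
  F3CCH2 → C:2 H:2 F:3
  CH2 → C:1 H:2
  CH2 → C:1 H:2
  CH2CN → C:2 H:2 N:1
Element totals:
  C: 6
  H: 8
  F: 3
  N: 1
Molecular formula: C6H8F3N.
  M = 6(12.011) + 8(1.008) + 3(18.998) + 14.007
    = 72.066 + 8.064 + 56.994 + 14.007 = 151.131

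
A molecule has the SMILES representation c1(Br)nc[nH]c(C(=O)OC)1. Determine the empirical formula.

Atom tally by fragment:
  imidazole ring core → C:3 H:4 N:2
  (− 2 ring H displaced by substituents)
  + Br → Br:1
  + COOCH3 → C:2 H:3 O:2
Element totals:
  C: 5
  H: 5
  Br: 1
  N: 2
  O: 2
Molecular formula: C5H5BrN2O2.
gcd of subscripts (1, 5, 5, 2, 2) = 1, so the empirical formula equals the molecular formula.

C5H5BrN2O2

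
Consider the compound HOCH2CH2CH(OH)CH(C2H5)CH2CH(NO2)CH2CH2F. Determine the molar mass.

237.27 g/mol

Element totals:
  C: 10
  H: 20
  F: 1
  N: 1
  O: 4
Molecular formula: C10H20FNO4.
  M = 10(12.011) + 20(1.008) + 18.998 + 14.007 + 4(15.999)
    = 120.110 + 20.160 + 18.998 + 14.007 + 63.996 = 237.271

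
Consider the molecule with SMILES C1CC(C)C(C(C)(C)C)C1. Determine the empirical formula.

Atom tally by fragment:
  cyclopentane ring core → C:5 H:10
  (− 2 ring H displaced by substituents)
  + CH3 → C:1 H:3
  + C(CH3)3 → C:4 H:9
Element totals:
  C: 10
  H: 20
Molecular formula: C10H20.
gcd of subscripts = 10; dividing each by 10:
  C: 10/10 = 1
  H: 20/10 = 2

CH2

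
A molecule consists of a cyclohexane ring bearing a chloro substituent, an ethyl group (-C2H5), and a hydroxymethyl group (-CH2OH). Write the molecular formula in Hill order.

Atom tally by fragment:
  cyclohexane ring core → C:6 H:12
  (− 3 ring H displaced by substituents)
  + Cl → Cl:1
  + C2H5 → C:2 H:5
  + CH2OH → C:1 H:3 O:1
Element totals:
  C: 9
  H: 17
  Cl: 1
  O: 1

C9H17ClO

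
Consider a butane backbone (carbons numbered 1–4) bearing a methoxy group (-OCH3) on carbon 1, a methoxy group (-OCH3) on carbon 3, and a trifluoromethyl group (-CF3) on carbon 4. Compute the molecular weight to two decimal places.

186.17 g/mol

Atom tally by fragment:
  CH3OCH2 → C:2 H:5 O:1
  CH2 → C:1 H:2
  CH(OCH3) → C:2 H:4 O:1
  CH2CF3 → C:2 H:2 F:3
Element totals:
  C: 7
  H: 13
  F: 3
  O: 2
Molecular formula: C7H13F3O2.
  M = 7(12.011) + 13(1.008) + 3(18.998) + 2(15.999)
    = 84.077 + 13.104 + 56.994 + 31.998 = 186.173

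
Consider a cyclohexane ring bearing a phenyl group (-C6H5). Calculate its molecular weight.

Atom tally by fragment:
  cyclohexane ring core → C:6 H:12
  (− 1 ring H displaced by substituents)
  + C6H5 → C:6 H:5
Element totals:
  C: 12
  H: 16
Molecular formula: C12H16.
  M = 12(12.011) + 16(1.008)
    = 144.132 + 16.128 = 160.260

160.26 g/mol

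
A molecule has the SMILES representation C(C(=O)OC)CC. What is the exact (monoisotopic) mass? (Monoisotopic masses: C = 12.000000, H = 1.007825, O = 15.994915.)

Atom tally by fragment:
  CH3OOCCH2 → C:3 H:5 O:2
  CH2 → C:1 H:2
  CH3 → C:1 H:3
Element totals:
  C: 5
  H: 10
  O: 2
Molecular formula: C5H10O2.
  M = 5(12.0) + 10(1.007825) + 2(15.994915)
    = 60.000000 + 10.078250 + 31.989830 = 102.068080

102.0681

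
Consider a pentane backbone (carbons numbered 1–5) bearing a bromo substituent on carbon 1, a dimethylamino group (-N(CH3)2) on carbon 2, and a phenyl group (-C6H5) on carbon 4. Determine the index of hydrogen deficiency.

Atom tally by fragment:
  BrCH2 → C:1 H:2 Br:1
  CH(N(CH3)2) → C:3 H:7 N:1
  CH2 → C:1 H:2
  CH(C6H5) → C:7 H:6
  CH3 → C:1 H:3
Element totals:
  C: 13
  H: 20
  Br: 1
  N: 1
Molecular formula: C13H20BrN.
DoU = (2C + 2 + N − H − X) / 2 = (2·13 + 2 + 1 − 20 − 1) / 2 = 4.

4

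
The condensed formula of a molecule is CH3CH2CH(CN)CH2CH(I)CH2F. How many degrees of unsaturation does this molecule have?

Element totals:
  C: 7
  H: 11
  F: 1
  I: 1
  N: 1
Molecular formula: C7H11FIN.
DoU = (2C + 2 + N − H − X) / 2 = (2·7 + 2 + 1 − 11 − 2) / 2 = 2.

2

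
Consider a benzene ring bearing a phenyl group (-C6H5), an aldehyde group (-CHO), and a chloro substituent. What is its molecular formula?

Atom tally by fragment:
  benzene ring core → C:6 H:6
  (− 3 ring H displaced by substituents)
  + C6H5 → C:6 H:5
  + CHO → C:1 H:1 O:1
  + Cl → Cl:1
Element totals:
  C: 13
  H: 9
  Cl: 1
  O: 1

C13H9ClO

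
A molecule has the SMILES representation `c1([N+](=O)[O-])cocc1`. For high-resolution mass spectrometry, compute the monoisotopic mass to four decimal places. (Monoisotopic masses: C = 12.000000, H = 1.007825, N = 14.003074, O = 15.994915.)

113.0113

Atom tally by fragment:
  furan ring core → C:4 H:4 O:1
  (− 1 ring H displaced by substituents)
  + NO2 → N:1 O:2
Element totals:
  C: 4
  H: 3
  N: 1
  O: 3
Molecular formula: C4H3NO3.
  M = 4(12.0) + 3(1.007825) + 14.003074 + 3(15.994915)
    = 48.000000 + 3.023475 + 14.003074 + 47.984745 = 113.011294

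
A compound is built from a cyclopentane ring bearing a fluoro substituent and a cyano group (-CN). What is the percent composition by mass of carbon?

63.70%

Atom tally by fragment:
  cyclopentane ring core → C:5 H:10
  (− 2 ring H displaced by substituents)
  + F → F:1
  + CN → C:1 N:1
Element totals:
  C: 6
  H: 8
  F: 1
  N: 1
Molecular formula: C6H8FN.
Molar mass = 113.135 g/mol.
Mass from C: 6 × 12.011 = 72.066 g/mol.
%C = 72.066 / 113.135 × 100 = 63.70%.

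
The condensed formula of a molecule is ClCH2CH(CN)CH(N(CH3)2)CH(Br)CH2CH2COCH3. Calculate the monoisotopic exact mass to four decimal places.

308.0291

Atom tally by fragment:
  ClCH2 → C:1 H:2 Cl:1
  CH(CN) → C:2 H:1 N:1
  CH(N(CH3)2) → C:3 H:7 N:1
  CH(Br) → C:1 H:1 Br:1
  CH2 → C:1 H:2
  CH2COCH3 → C:3 H:5 O:1
Element totals:
  C: 11
  H: 18
  Br: 1
  Cl: 1
  N: 2
  O: 1
Molecular formula: C11H18BrClN2O.
  M = 11(12.0) + 18(1.007825) + 78.918338 + 34.968853 + 2(14.003074) + 15.994915
    = 132.000000 + 18.140850 + 78.918338 + 34.968853 + 28.006148 + 15.994915 = 308.029104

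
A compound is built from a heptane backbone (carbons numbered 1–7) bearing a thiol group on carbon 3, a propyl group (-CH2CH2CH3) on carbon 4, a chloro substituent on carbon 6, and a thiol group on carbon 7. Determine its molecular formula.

Atom tally by fragment:
  CH3 → C:1 H:3
  CH2 → C:1 H:2
  CH(SH) → C:1 H:2 S:1
  CH(CH2CH2CH3) → C:4 H:8
  CH2 → C:1 H:2
  CH(Cl) → C:1 H:1 Cl:1
  CH2SH → C:1 H:3 S:1
Element totals:
  C: 10
  H: 21
  Cl: 1
  S: 2

C10H21ClS2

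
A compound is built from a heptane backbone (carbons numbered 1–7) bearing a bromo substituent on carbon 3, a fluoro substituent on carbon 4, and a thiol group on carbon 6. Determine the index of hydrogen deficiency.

Atom tally by fragment:
  CH3 → C:1 H:3
  CH2 → C:1 H:2
  CH(Br) → C:1 H:1 Br:1
  CH(F) → C:1 H:1 F:1
  CH2 → C:1 H:2
  CH(SH) → C:1 H:2 S:1
  CH3 → C:1 H:3
Element totals:
  C: 7
  H: 14
  Br: 1
  F: 1
  S: 1
Molecular formula: C7H14BrFS.
DoU = (2C + 2 + N − H − X) / 2 = (2·7 + 2 + 0 − 14 − 2) / 2 = 0.

0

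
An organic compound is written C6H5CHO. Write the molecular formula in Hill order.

Element totals:
  C: 7
  H: 6
  O: 1

C7H6O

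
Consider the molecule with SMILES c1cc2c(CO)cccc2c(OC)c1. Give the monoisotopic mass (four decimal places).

Atom tally by fragment:
  naphthalene ring system core → C:10 H:8
  (− 2 ring H displaced by substituents)
  + CH2OH → C:1 H:3 O:1
  + OCH3 → C:1 H:3 O:1
Element totals:
  C: 12
  H: 12
  O: 2
Molecular formula: C12H12O2.
  M = 12(12.0) + 12(1.007825) + 2(15.994915)
    = 144.000000 + 12.093900 + 31.989830 = 188.083730

188.0837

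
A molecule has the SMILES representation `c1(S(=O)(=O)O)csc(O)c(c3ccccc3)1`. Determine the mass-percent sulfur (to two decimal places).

Atom tally by fragment:
  thiophene ring core → C:4 H:4 S:1
  (− 3 ring H displaced by substituents)
  + SO3H → S:1 O:3 H:1
  + OH → O:1 H:1
  + C6H5 → C:6 H:5
Element totals:
  C: 10
  H: 8
  O: 4
  S: 2
Molecular formula: C10H8O4S2.
Molar mass = 256.290 g/mol.
Mass from S: 2 × 32.06 = 64.120 g/mol.
%S = 64.120 / 256.290 × 100 = 25.02%.

25.02%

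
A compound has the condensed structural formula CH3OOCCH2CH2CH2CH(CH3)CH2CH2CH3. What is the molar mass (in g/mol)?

172.27 g/mol

Element totals:
  C: 10
  H: 20
  O: 2
Molecular formula: C10H20O2.
  M = 10(12.011) + 20(1.008) + 2(15.999)
    = 120.110 + 20.160 + 31.998 = 172.268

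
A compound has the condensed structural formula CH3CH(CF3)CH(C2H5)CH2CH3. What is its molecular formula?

Element totals:
  C: 8
  H: 15
  F: 3

C8H15F3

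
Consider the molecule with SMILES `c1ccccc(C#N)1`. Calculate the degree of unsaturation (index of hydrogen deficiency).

6

Atom tally by fragment:
  benzene ring core → C:6 H:6
  (− 1 ring H displaced by substituents)
  + CN → C:1 N:1
Element totals:
  C: 7
  H: 5
  N: 1
Molecular formula: C7H5N.
DoU = (2C + 2 + N − H − X) / 2 = (2·7 + 2 + 1 − 5 − 0) / 2 = 6.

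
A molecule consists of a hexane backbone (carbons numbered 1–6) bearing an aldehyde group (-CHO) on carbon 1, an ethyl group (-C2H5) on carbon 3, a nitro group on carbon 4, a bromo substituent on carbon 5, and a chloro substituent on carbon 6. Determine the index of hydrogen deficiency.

Atom tally by fragment:
  OHCCH2 → C:2 H:3 O:1
  CH2 → C:1 H:2
  CH(C2H5) → C:3 H:6
  CH(NO2) → C:1 H:1 N:1 O:2
  CH(Br) → C:1 H:1 Br:1
  CH2Cl → C:1 H:2 Cl:1
Element totals:
  C: 9
  H: 15
  Br: 1
  Cl: 1
  N: 1
  O: 3
Molecular formula: C9H15BrClNO3.
DoU = (2C + 2 + N − H − X) / 2 = (2·9 + 2 + 1 − 15 − 2) / 2 = 2.

2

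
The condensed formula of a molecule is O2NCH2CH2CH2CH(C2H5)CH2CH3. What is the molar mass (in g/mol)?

159.23 g/mol

Atom tally by fragment:
  O2NCH2 → C:1 H:2 N:1 O:2
  CH2 → C:1 H:2
  CH2 → C:1 H:2
  CH(C2H5) → C:3 H:6
  CH2 → C:1 H:2
  CH3 → C:1 H:3
Element totals:
  C: 8
  H: 17
  N: 1
  O: 2
Molecular formula: C8H17NO2.
  M = 8(12.011) + 17(1.008) + 14.007 + 2(15.999)
    = 96.088 + 17.136 + 14.007 + 31.998 = 159.229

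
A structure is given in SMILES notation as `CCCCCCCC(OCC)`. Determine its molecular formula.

C10H22O

Atom tally by fragment:
  CH3 → C:1 H:3
  CH2 → C:1 H:2
  CH2 → C:1 H:2
  CH2 → C:1 H:2
  CH2 → C:1 H:2
  CH2 → C:1 H:2
  CH2 → C:1 H:2
  CH2OC2H5 → C:3 H:7 O:1
Element totals:
  C: 10
  H: 22
  O: 1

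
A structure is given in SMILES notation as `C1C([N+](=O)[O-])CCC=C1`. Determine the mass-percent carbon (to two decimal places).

56.68%

Atom tally by fragment:
  cyclohexene ring core → C:6 H:10
  (− 1 ring H displaced by substituents)
  + NO2 → N:1 O:2
Element totals:
  C: 6
  H: 9
  N: 1
  O: 2
Molecular formula: C6H9NO2.
Molar mass = 127.143 g/mol.
Mass from C: 6 × 12.011 = 72.066 g/mol.
%C = 72.066 / 127.143 × 100 = 56.68%.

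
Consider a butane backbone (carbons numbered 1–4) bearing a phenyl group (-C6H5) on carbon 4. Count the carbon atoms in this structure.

Atom tally by fragment:
  CH3 → C:1 H:3
  CH2 → C:1 H:2
  CH2 → C:1 H:2
  CH2C6H5 → C:7 H:7
Element totals:
  C: 10
  H: 14

10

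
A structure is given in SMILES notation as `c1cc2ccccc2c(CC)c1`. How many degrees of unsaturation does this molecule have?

7

Atom tally by fragment:
  naphthalene ring system core → C:10 H:8
  (− 1 ring H displaced by substituents)
  + C2H5 → C:2 H:5
Element totals:
  C: 12
  H: 12
Molecular formula: C12H12.
DoU = (2C + 2 + N − H − X) / 2 = (2·12 + 2 + 0 − 12 − 0) / 2 = 7.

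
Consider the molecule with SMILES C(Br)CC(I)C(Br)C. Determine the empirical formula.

C5H9Br2I

Atom tally by fragment:
  BrCH2 → C:1 H:2 Br:1
  CH2 → C:1 H:2
  CH(I) → C:1 H:1 I:1
  CH(Br) → C:1 H:1 Br:1
  CH3 → C:1 H:3
Element totals:
  C: 5
  H: 9
  Br: 2
  I: 1
Molecular formula: C5H9Br2I.
gcd of subscripts (2, 5, 9, 1) = 1, so the empirical formula equals the molecular formula.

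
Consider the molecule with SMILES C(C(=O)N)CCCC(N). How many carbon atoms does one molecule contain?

6

Atom tally by fragment:
  H2NOCCH2 → C:2 H:4 O:1 N:1
  CH2 → C:1 H:2
  CH2 → C:1 H:2
  CH2 → C:1 H:2
  CH2NH2 → C:1 H:4 N:1
Element totals:
  C: 6
  H: 14
  N: 2
  O: 1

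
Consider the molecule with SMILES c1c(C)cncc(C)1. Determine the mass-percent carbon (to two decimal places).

Atom tally by fragment:
  pyridine ring core → C:5 H:5 N:1
  (− 2 ring H displaced by substituents)
  + CH3 → C:1 H:3
  + CH3 → C:1 H:3
Element totals:
  C: 7
  H: 9
  N: 1
Molecular formula: C7H9N.
Molar mass = 107.156 g/mol.
Mass from C: 7 × 12.011 = 84.077 g/mol.
%C = 84.077 / 107.156 × 100 = 78.46%.

78.46%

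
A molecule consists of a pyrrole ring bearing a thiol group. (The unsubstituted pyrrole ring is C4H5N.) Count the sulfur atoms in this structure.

Atom tally by fragment:
  pyrrole ring core → C:4 H:5 N:1
  (− 1 ring H displaced by substituents)
  + SH → S:1 H:1
Element totals:
  C: 4
  H: 5
  N: 1
  S: 1

1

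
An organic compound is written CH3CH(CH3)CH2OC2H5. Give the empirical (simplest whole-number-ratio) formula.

Atom tally by fragment:
  CH3 → C:1 H:3
  CH(CH3) → C:2 H:4
  CH2OC2H5 → C:3 H:7 O:1
Element totals:
  C: 6
  H: 14
  O: 1
Molecular formula: C6H14O.
gcd of subscripts (6, 14, 1) = 1, so the empirical formula equals the molecular formula.

C6H14O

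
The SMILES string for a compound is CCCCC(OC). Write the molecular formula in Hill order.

Atom tally by fragment:
  CH3 → C:1 H:3
  CH2 → C:1 H:2
  CH2 → C:1 H:2
  CH2 → C:1 H:2
  CH2OCH3 → C:2 H:5 O:1
Element totals:
  C: 6
  H: 14
  O: 1

C6H14O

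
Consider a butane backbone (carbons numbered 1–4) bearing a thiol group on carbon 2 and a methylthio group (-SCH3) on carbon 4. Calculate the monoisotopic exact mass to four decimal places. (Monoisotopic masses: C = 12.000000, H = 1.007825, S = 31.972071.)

136.0380

Atom tally by fragment:
  CH3 → C:1 H:3
  CH(SH) → C:1 H:2 S:1
  CH2 → C:1 H:2
  CH2SCH3 → C:2 H:5 S:1
Element totals:
  C: 5
  H: 12
  S: 2
Molecular formula: C5H12S2.
  M = 5(12.0) + 12(1.007825) + 2(31.972071)
    = 60.000000 + 12.093900 + 63.944142 = 136.038042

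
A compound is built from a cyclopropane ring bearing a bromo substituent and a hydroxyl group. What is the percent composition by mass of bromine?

Atom tally by fragment:
  cyclopropane ring core → C:3 H:6
  (− 2 ring H displaced by substituents)
  + Br → Br:1
  + OH → O:1 H:1
Element totals:
  C: 3
  H: 5
  Br: 1
  O: 1
Molecular formula: C3H5BrO.
Molar mass = 136.976 g/mol.
Mass from Br: 1 × 79.904 = 79.904 g/mol.
%Br = 79.904 / 136.976 × 100 = 58.33%.

58.33%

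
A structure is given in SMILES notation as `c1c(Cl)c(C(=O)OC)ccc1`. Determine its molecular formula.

Atom tally by fragment:
  benzene ring core → C:6 H:6
  (− 2 ring H displaced by substituents)
  + Cl → Cl:1
  + COOCH3 → C:2 H:3 O:2
Element totals:
  C: 8
  H: 7
  Cl: 1
  O: 2

C8H7ClO2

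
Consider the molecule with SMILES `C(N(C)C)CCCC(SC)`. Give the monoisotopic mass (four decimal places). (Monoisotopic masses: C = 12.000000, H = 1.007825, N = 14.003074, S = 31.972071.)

Atom tally by fragment:
  (CH3)2NCH2 → C:3 H:8 N:1
  CH2 → C:1 H:2
  CH2 → C:1 H:2
  CH2 → C:1 H:2
  CH2SCH3 → C:2 H:5 S:1
Element totals:
  C: 8
  H: 19
  N: 1
  S: 1
Molecular formula: C8H19NS.
  M = 8(12.0) + 19(1.007825) + 14.003074 + 31.972071
    = 96.000000 + 19.148675 + 14.003074 + 31.972071 = 161.123820

161.1238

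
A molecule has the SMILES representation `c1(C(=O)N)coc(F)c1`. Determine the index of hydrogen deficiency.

Atom tally by fragment:
  furan ring core → C:4 H:4 O:1
  (− 2 ring H displaced by substituents)
  + CONH2 → C:1 H:2 O:1 N:1
  + F → F:1
Element totals:
  C: 5
  H: 4
  F: 1
  N: 1
  O: 2
Molecular formula: C5H4FNO2.
DoU = (2C + 2 + N − H − X) / 2 = (2·5 + 2 + 1 − 4 − 1) / 2 = 4.

4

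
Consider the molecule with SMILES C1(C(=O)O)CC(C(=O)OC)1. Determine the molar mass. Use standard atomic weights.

Atom tally by fragment:
  cyclopropane ring core → C:3 H:6
  (− 2 ring H displaced by substituents)
  + COOH → C:1 H:1 O:2
  + COOCH3 → C:2 H:3 O:2
Element totals:
  C: 6
  H: 8
  O: 4
Molecular formula: C6H8O4.
  M = 6(12.011) + 8(1.008) + 4(15.999)
    = 72.066 + 8.064 + 63.996 = 144.126

144.13 g/mol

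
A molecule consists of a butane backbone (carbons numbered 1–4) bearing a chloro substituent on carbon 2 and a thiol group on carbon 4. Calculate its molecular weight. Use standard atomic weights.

Atom tally by fragment:
  CH3 → C:1 H:3
  CH(Cl) → C:1 H:1 Cl:1
  CH2 → C:1 H:2
  CH2SH → C:1 H:3 S:1
Element totals:
  C: 4
  H: 9
  Cl: 1
  S: 1
Molecular formula: C4H9ClS.
  M = 4(12.011) + 9(1.008) + 35.45 + 32.06
    = 48.044 + 9.072 + 35.450 + 32.060 = 124.626

124.63 g/mol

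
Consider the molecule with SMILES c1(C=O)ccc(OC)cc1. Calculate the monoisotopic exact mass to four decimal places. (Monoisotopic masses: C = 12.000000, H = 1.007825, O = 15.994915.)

Atom tally by fragment:
  benzene ring core → C:6 H:6
  (− 2 ring H displaced by substituents)
  + CHO → C:1 H:1 O:1
  + OCH3 → C:1 H:3 O:1
Element totals:
  C: 8
  H: 8
  O: 2
Molecular formula: C8H8O2.
  M = 8(12.0) + 8(1.007825) + 2(15.994915)
    = 96.000000 + 8.062600 + 31.989830 = 136.052430

136.0524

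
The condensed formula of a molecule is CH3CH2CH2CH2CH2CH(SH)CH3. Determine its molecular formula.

C7H16S

Atom tally by fragment:
  CH3 → C:1 H:3
  CH2 → C:1 H:2
  CH2 → C:1 H:2
  CH2 → C:1 H:2
  CH2 → C:1 H:2
  CH(SH) → C:1 H:2 S:1
  CH3 → C:1 H:3
Element totals:
  C: 7
  H: 16
  S: 1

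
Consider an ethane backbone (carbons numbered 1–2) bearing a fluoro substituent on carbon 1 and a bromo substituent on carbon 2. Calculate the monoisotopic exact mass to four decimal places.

125.9480

Atom tally by fragment:
  FCH2 → C:1 H:2 F:1
  CH2Br → C:1 H:2 Br:1
Element totals:
  C: 2
  H: 4
  Br: 1
  F: 1
Molecular formula: C2H4BrF.
  M = 2(12.0) + 4(1.007825) + 78.918338 + 18.998403
    = 24.000000 + 4.031300 + 78.918338 + 18.998403 = 125.948041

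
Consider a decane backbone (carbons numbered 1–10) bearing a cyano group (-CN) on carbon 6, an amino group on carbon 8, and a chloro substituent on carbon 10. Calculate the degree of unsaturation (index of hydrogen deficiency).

2

Atom tally by fragment:
  CH3 → C:1 H:3
  CH2 → C:1 H:2
  CH2 → C:1 H:2
  CH2 → C:1 H:2
  CH2 → C:1 H:2
  CH(CN) → C:2 H:1 N:1
  CH2 → C:1 H:2
  CH(NH2) → C:1 H:3 N:1
  CH2 → C:1 H:2
  CH2Cl → C:1 H:2 Cl:1
Element totals:
  C: 11
  H: 21
  Cl: 1
  N: 2
Molecular formula: C11H21ClN2.
DoU = (2C + 2 + N − H − X) / 2 = (2·11 + 2 + 2 − 21 − 1) / 2 = 2.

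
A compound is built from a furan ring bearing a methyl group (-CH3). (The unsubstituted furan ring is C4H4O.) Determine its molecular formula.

Atom tally by fragment:
  furan ring core → C:4 H:4 O:1
  (− 1 ring H displaced by substituents)
  + CH3 → C:1 H:3
Element totals:
  C: 5
  H: 6
  O: 1

C5H6O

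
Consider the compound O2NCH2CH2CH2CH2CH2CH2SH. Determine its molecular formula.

Element totals:
  C: 6
  H: 13
  N: 1
  O: 2
  S: 1

C6H13NO2S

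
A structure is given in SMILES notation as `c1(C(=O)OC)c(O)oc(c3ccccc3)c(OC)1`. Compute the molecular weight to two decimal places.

248.23 g/mol

Atom tally by fragment:
  furan ring core → C:4 H:4 O:1
  (− 4 ring H displaced by substituents)
  + COOCH3 → C:2 H:3 O:2
  + OH → O:1 H:1
  + C6H5 → C:6 H:5
  + OCH3 → C:1 H:3 O:1
Element totals:
  C: 13
  H: 12
  O: 5
Molecular formula: C13H12O5.
  M = 13(12.011) + 12(1.008) + 5(15.999)
    = 156.143 + 12.096 + 79.995 = 248.234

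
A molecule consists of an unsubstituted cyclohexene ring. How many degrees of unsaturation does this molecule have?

Atom tally by fragment:
  cyclohexene ring core → C:6 H:10
Element totals:
  C: 6
  H: 10
Molecular formula: C6H10.
DoU = (2C + 2 + N − H − X) / 2 = (2·6 + 2 + 0 − 10 − 0) / 2 = 2.

2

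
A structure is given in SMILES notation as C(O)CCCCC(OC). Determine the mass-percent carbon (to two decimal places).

Atom tally by fragment:
  HOCH2 → C:1 H:3 O:1
  CH2 → C:1 H:2
  CH2 → C:1 H:2
  CH2 → C:1 H:2
  CH2 → C:1 H:2
  CH2OCH3 → C:2 H:5 O:1
Element totals:
  C: 7
  H: 16
  O: 2
Molecular formula: C7H16O2.
Molar mass = 132.203 g/mol.
Mass from C: 7 × 12.011 = 84.077 g/mol.
%C = 84.077 / 132.203 × 100 = 63.60%.

63.60%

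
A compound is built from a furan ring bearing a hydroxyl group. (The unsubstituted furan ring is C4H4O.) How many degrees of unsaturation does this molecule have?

Atom tally by fragment:
  furan ring core → C:4 H:4 O:1
  (− 1 ring H displaced by substituents)
  + OH → O:1 H:1
Element totals:
  C: 4
  H: 4
  O: 2
Molecular formula: C4H4O2.
DoU = (2C + 2 + N − H − X) / 2 = (2·4 + 2 + 0 − 4 − 0) / 2 = 3.

3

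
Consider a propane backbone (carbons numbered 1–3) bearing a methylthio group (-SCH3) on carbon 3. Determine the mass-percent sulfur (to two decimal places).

35.55%

Atom tally by fragment:
  CH3 → C:1 H:3
  CH2 → C:1 H:2
  CH2SCH3 → C:2 H:5 S:1
Element totals:
  C: 4
  H: 10
  S: 1
Molecular formula: C4H10S.
Molar mass = 90.184 g/mol.
Mass from S: 1 × 32.06 = 32.060 g/mol.
%S = 32.060 / 90.184 × 100 = 35.55%.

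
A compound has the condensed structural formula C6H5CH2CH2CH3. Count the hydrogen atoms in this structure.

12

Element totals:
  C: 9
  H: 12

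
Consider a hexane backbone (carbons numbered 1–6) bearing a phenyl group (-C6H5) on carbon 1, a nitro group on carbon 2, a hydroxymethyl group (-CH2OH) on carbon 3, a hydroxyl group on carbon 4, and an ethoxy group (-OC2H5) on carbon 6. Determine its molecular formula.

C15H23NO5

Atom tally by fragment:
  C6H5CH2 → C:7 H:7
  CH(NO2) → C:1 H:1 N:1 O:2
  CH(CH2OH) → C:2 H:4 O:1
  CH(OH) → C:1 H:2 O:1
  CH2 → C:1 H:2
  CH2OC2H5 → C:3 H:7 O:1
Element totals:
  C: 15
  H: 23
  N: 1
  O: 5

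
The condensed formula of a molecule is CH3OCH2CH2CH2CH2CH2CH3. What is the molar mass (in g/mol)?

116.20 g/mol

Atom tally by fragment:
  CH3OCH2 → C:2 H:5 O:1
  CH2 → C:1 H:2
  CH2 → C:1 H:2
  CH2 → C:1 H:2
  CH2 → C:1 H:2
  CH3 → C:1 H:3
Element totals:
  C: 7
  H: 16
  O: 1
Molecular formula: C7H16O.
  M = 7(12.011) + 16(1.008) + 15.999
    = 84.077 + 16.128 + 15.999 = 116.204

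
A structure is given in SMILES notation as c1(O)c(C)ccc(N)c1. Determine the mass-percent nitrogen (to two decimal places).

Atom tally by fragment:
  benzene ring core → C:6 H:6
  (− 3 ring H displaced by substituents)
  + OH → O:1 H:1
  + CH3 → C:1 H:3
  + NH2 → N:1 H:2
Element totals:
  C: 7
  H: 9
  N: 1
  O: 1
Molecular formula: C7H9NO.
Molar mass = 123.155 g/mol.
Mass from N: 1 × 14.007 = 14.007 g/mol.
%N = 14.007 / 123.155 × 100 = 11.37%.

11.37%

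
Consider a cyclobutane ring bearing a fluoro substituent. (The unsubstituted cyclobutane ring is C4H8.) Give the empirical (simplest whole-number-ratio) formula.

Atom tally by fragment:
  cyclobutane ring core → C:4 H:8
  (− 1 ring H displaced by substituents)
  + F → F:1
Element totals:
  C: 4
  H: 7
  F: 1
Molecular formula: C4H7F.
gcd of subscripts (4, 1, 7) = 1, so the empirical formula equals the molecular formula.

C4H7F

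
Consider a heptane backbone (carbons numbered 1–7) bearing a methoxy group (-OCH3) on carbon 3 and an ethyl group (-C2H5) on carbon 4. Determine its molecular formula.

Atom tally by fragment:
  CH3 → C:1 H:3
  CH2 → C:1 H:2
  CH(OCH3) → C:2 H:4 O:1
  CH(C2H5) → C:3 H:6
  CH2 → C:1 H:2
  CH2 → C:1 H:2
  CH3 → C:1 H:3
Element totals:
  C: 10
  H: 22
  O: 1

C10H22O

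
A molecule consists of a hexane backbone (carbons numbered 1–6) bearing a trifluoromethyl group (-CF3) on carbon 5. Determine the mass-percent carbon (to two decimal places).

Atom tally by fragment:
  CH3 → C:1 H:3
  CH2 → C:1 H:2
  CH2 → C:1 H:2
  CH2 → C:1 H:2
  CH(CF3) → C:2 H:1 F:3
  CH3 → C:1 H:3
Element totals:
  C: 7
  H: 13
  F: 3
Molecular formula: C7H13F3.
Molar mass = 154.175 g/mol.
Mass from C: 7 × 12.011 = 84.077 g/mol.
%C = 84.077 / 154.175 × 100 = 54.53%.

54.53%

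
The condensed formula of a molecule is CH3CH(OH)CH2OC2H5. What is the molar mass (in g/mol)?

104.15 g/mol

Atom tally by fragment:
  CH3 → C:1 H:3
  CH(OH) → C:1 H:2 O:1
  CH2OC2H5 → C:3 H:7 O:1
Element totals:
  C: 5
  H: 12
  O: 2
Molecular formula: C5H12O2.
  M = 5(12.011) + 12(1.008) + 2(15.999)
    = 60.055 + 12.096 + 31.998 = 104.149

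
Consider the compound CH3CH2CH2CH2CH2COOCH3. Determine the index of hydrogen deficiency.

Element totals:
  C: 7
  H: 14
  O: 2
Molecular formula: C7H14O2.
DoU = (2C + 2 + N − H − X) / 2 = (2·7 + 2 + 0 − 14 − 0) / 2 = 1.

1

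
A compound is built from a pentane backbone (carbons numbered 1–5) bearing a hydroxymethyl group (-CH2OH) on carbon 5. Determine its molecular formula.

Atom tally by fragment:
  CH3 → C:1 H:3
  CH2 → C:1 H:2
  CH2 → C:1 H:2
  CH2 → C:1 H:2
  CH2CH2OH → C:2 H:5 O:1
Element totals:
  C: 6
  H: 14
  O: 1

C6H14O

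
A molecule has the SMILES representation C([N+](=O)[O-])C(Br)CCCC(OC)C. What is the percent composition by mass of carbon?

37.81%

Atom tally by fragment:
  O2NCH2 → C:1 H:2 N:1 O:2
  CH(Br) → C:1 H:1 Br:1
  CH2 → C:1 H:2
  CH2 → C:1 H:2
  CH2 → C:1 H:2
  CH(OCH3) → C:2 H:4 O:1
  CH3 → C:1 H:3
Element totals:
  C: 8
  H: 16
  Br: 1
  N: 1
  O: 3
Molecular formula: C8H16BrNO3.
Molar mass = 254.124 g/mol.
Mass from C: 8 × 12.011 = 96.088 g/mol.
%C = 96.088 / 254.124 × 100 = 37.81%.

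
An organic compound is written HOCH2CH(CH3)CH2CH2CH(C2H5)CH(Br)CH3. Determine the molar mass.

Element totals:
  C: 10
  H: 21
  Br: 1
  O: 1
Molecular formula: C10H21BrO.
  M = 10(12.011) + 21(1.008) + 79.904 + 15.999
    = 120.110 + 21.168 + 79.904 + 15.999 = 237.181

237.18 g/mol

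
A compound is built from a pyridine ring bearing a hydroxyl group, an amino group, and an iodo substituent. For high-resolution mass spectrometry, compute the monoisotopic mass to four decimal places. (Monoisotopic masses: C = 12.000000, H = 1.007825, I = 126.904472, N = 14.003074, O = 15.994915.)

235.9447

Atom tally by fragment:
  pyridine ring core → C:5 H:5 N:1
  (− 3 ring H displaced by substituents)
  + OH → O:1 H:1
  + NH2 → N:1 H:2
  + I → I:1
Element totals:
  C: 5
  H: 5
  I: 1
  N: 2
  O: 1
Molecular formula: C5H5IN2O.
  M = 5(12.0) + 5(1.007825) + 126.904472 + 2(14.003074) + 15.994915
    = 60.000000 + 5.039125 + 126.904472 + 28.006148 + 15.994915 = 235.944660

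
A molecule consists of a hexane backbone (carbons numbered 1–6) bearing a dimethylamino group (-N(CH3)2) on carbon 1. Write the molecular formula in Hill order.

C8H19N

Atom tally by fragment:
  (CH3)2NCH2 → C:3 H:8 N:1
  CH2 → C:1 H:2
  CH2 → C:1 H:2
  CH2 → C:1 H:2
  CH2 → C:1 H:2
  CH3 → C:1 H:3
Element totals:
  C: 8
  H: 19
  N: 1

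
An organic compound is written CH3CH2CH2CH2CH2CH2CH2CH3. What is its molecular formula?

C8H18

Element totals:
  C: 8
  H: 18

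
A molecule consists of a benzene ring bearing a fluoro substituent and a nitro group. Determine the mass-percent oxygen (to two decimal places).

22.68%

Atom tally by fragment:
  benzene ring core → C:6 H:6
  (− 2 ring H displaced by substituents)
  + F → F:1
  + NO2 → N:1 O:2
Element totals:
  C: 6
  H: 4
  F: 1
  N: 1
  O: 2
Molecular formula: C6H4FNO2.
Molar mass = 141.101 g/mol.
Mass from O: 2 × 15.999 = 31.998 g/mol.
%O = 31.998 / 141.101 × 100 = 22.68%.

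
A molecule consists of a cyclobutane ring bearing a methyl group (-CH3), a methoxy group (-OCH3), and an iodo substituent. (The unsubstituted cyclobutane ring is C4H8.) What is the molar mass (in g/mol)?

226.06 g/mol

Atom tally by fragment:
  cyclobutane ring core → C:4 H:8
  (− 3 ring H displaced by substituents)
  + CH3 → C:1 H:3
  + OCH3 → C:1 H:3 O:1
  + I → I:1
Element totals:
  C: 6
  H: 11
  I: 1
  O: 1
Molecular formula: C6H11IO.
  M = 6(12.011) + 11(1.008) + 126.904 + 15.999
    = 72.066 + 11.088 + 126.904 + 15.999 = 226.057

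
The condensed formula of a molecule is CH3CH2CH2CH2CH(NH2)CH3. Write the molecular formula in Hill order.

C6H15N

Atom tally by fragment:
  CH3 → C:1 H:3
  CH2 → C:1 H:2
  CH2 → C:1 H:2
  CH2 → C:1 H:2
  CH(NH2) → C:1 H:3 N:1
  CH3 → C:1 H:3
Element totals:
  C: 6
  H: 15
  N: 1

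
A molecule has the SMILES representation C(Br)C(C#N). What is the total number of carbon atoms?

Atom tally by fragment:
  BrCH2 → C:1 H:2 Br:1
  CH2CN → C:2 H:2 N:1
Element totals:
  C: 3
  H: 4
  Br: 1
  N: 1

3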